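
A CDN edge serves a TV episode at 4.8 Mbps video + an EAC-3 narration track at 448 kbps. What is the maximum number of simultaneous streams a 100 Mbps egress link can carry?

Audio: 448 kbps = 0.448 Mbps.
Per-viewer media rate: 5.248 Mbps.
100 Mbps = 100.0 Mbps; 100.0 / 5.248 = 19.05 → 19 viewers.

19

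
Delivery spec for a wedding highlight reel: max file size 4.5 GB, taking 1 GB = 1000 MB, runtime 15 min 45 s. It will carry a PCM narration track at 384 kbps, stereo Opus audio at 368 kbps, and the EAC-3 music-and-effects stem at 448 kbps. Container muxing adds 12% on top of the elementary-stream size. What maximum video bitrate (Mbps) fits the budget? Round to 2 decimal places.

32.81 Mbps

Budget: 4.5 GB = 36000.0 Mb.
Stream payload after overhead: 36000.0 / 1.12 = 32142.9 Mb.
15 min 45 s = 945 s
Total bitrate budget: 32142.9 Mb / 945 s = 34.014 Mbps.
Audio total: 384 + 368 + 448 = 1200 kbps = 1.200 Mbps.
Video: 34.014 − 1.200 = 32.814 Mbps.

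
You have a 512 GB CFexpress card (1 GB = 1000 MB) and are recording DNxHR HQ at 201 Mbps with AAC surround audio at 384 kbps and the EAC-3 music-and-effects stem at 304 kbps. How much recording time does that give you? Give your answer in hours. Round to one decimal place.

5.6 hours

Audio total: 384 + 304 = 688 kbps = 0.688 Mbps.
Total bitrate: 201 + 0.688 = 201.688 Mbps.
Capacity: 512 GB = 4,096,000 Mb.
Recording time: 4,096,000 / 201.688 = 20,309 s ≈ 5.64 hours.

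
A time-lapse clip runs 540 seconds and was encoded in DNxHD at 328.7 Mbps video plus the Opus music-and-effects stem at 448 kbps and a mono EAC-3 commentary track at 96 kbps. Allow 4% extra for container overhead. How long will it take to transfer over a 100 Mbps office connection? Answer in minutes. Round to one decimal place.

30.8 minutes

Audio total: 448 + 96 = 544 kbps = 0.544 Mbps.
Total bitrate: 329.244 Mbps.
File: 329.244 Mbps × 540 s = 177791.8 Mb.
With 4% container overhead: ×1.04. → 184903.4 Mb.
At 100 Mbps: 184903.4 / 100 = 1849.0 s ≈ 30.8 minutes.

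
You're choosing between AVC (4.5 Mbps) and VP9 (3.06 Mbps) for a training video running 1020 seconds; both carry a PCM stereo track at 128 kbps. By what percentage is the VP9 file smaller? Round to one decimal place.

31.1%

Audio: 128 kbps = 0.128 Mbps.
AVC: 4.628 Mbps × 1020 s = 4720.6 Mb = 0.590 GB.
VP9: 3.188 Mbps × 1020 s = 3251.8 Mb = 0.406 GB.
Reduction: (1 − 0.406/0.590) × 100 = 31.11%.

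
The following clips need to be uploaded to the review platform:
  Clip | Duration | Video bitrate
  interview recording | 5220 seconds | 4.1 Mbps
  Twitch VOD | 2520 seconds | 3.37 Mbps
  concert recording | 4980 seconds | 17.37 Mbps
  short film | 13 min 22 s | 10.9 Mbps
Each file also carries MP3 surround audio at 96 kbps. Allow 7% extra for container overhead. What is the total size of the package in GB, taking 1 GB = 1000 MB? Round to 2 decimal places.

Audio: 96 kbps = 0.096 Mbps.
interview recording: 4.196 Mbps × 5220 s × 1.07 = 23436.3 Mb
Twitch VOD: 3.466 Mbps × 2520 s × 1.07 = 9345.7 Mb
concert recording: 17.466 Mbps × 4980 s × 1.07 = 93069.3 Mb
short film: 10.996 Mbps × 802 s × 1.07 = 9436.1 Mb
Total: 135287.5 Mb = 16910.9 MB.
= 16.91 GB.

16.91 GB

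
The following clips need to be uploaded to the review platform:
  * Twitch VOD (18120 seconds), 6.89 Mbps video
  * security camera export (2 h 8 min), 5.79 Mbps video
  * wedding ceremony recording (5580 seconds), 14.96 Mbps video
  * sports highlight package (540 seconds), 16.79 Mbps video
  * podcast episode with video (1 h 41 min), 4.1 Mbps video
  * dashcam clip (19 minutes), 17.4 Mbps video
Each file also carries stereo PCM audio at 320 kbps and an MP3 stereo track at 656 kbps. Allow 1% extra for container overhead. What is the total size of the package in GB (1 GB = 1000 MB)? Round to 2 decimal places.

Audio total: 320 + 656 = 976 kbps = 0.976 Mbps.
Twitch VOD: 7.866 Mbps × 18120 s × 1.01 = 143957.2 Mb
security camera export: 6.766 Mbps × 7680 s × 1.01 = 52482.5 Mb
wedding ceremony recording: 15.936 Mbps × 5580 s × 1.01 = 89812.1 Mb
sports highlight package: 17.766 Mbps × 540 s × 1.01 = 9689.6 Mb
podcast episode with video: 5.076 Mbps × 6060 s × 1.01 = 31068.2 Mb
dashcam clip: 18.376 Mbps × 1140 s × 1.01 = 21158.1 Mb
Total: 348167.7 Mb = 43521.0 MB.
= 43.52 GB.

43.52 GB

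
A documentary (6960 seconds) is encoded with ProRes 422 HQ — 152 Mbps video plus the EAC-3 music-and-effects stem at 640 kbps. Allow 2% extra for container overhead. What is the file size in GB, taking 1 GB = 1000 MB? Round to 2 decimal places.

135.45 GB

Audio: 640 kbps = 0.640 Mbps.
Total bitrate: 152 + 0.640 = 152.640 Mbps.
Stream data: 152.640 Mbps × 6960 s = 1062374.4 Mb.
With 2% container overhead: ×1.02.
1,083,622 Mb ÷ 8 = 135,453 MB → 135.5 GB.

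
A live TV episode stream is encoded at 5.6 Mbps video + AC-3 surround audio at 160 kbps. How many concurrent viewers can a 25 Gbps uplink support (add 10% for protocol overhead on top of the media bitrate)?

Audio: 160 kbps = 0.160 Mbps.
Per-viewer media rate: 5.760 Mbps.
On the wire with 10% overhead: 6.336 Mbps.
25 Gbps = 25,000 Mbps; 25,000 / 6.336 = 3945.71 → 3945 viewers.

3945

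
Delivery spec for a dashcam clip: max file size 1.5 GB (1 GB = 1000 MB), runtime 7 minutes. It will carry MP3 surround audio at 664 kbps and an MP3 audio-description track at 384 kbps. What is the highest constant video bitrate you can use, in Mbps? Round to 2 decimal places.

Budget: 1.5 GB = 12000.0 Mb.
7 min = 420 s
Total bitrate budget: 12000.0 Mb / 420 s = 28.571 Mbps.
Audio total: 664 + 384 = 1048 kbps = 1.048 Mbps.
Video: 28.571 − 1.048 = 27.523 Mbps.

27.52 Mbps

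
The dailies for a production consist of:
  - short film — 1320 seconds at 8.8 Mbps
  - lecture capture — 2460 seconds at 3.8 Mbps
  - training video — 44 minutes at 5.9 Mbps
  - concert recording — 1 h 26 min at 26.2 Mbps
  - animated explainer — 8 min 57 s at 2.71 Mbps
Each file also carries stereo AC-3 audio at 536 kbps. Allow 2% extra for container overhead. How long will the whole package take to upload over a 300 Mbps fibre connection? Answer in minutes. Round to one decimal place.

10.2 minutes

Audio: 536 kbps = 0.536 Mbps.
short film: 9.336 Mbps × 1320 s × 1.02 = 12570.0 Mb
lecture capture: 4.336 Mbps × 2460 s × 1.02 = 10879.9 Mb
training video: 6.436 Mbps × 2640 s × 1.02 = 17330.9 Mb
concert recording: 26.736 Mbps × 5160 s × 1.02 = 140716.9 Mb
animated explainer: 3.246 Mbps × 537 s × 1.02 = 1778.0 Mb
Total: 183275.6 Mb = 22909.5 MB.
At 300 Mbps: 183275.6 / 300 = 611 s ≈ 10.2 minutes.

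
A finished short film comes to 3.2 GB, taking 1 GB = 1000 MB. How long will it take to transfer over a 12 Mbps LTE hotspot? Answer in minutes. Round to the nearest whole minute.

File: 3.2 GB = 25600.0 Mb.
At 12 Mbps: 25600.0 / 12 = 2133.3 s ≈ 35.6 minutes.

36 minutes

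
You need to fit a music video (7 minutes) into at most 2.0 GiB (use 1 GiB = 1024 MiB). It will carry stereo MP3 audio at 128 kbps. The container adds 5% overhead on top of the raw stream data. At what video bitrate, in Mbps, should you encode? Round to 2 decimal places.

Budget: 2.0 GiB = 17179.9 Mb.
Stream payload after overhead: 17179.9 / 1.05 = 16361.8 Mb.
7 min = 420 s
Total bitrate budget: 16361.8 Mb / 420 s = 38.957 Mbps.
Audio: 128 kbps = 0.128 Mbps.
Video: 38.957 − 0.128 = 38.829 Mbps.

38.83 Mbps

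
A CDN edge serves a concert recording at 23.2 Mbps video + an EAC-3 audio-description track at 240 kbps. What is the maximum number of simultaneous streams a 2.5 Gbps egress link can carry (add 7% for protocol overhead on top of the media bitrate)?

99

Audio: 240 kbps = 0.240 Mbps.
Per-viewer media rate: 23.440 Mbps.
On the wire with 7% overhead: 25.081 Mbps.
2.5 Gbps = 2,500 Mbps; 2,500 / 25.081 = 99.68 → 99 viewers.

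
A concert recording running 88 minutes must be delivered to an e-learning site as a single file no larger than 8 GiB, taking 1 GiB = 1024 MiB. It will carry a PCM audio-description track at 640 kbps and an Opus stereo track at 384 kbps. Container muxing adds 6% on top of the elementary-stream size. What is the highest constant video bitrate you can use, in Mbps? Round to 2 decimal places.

11.25 Mbps

Budget: 8 GiB = 68719.5 Mb.
Stream payload after overhead: 68719.5 / 1.06 = 64829.7 Mb.
88 min = 5280 s
Total bitrate budget: 64829.7 Mb / 5280 s = 12.278 Mbps.
Audio total: 640 + 384 = 1024 kbps = 1.024 Mbps.
Video: 12.278 − 1.024 = 11.254 Mbps.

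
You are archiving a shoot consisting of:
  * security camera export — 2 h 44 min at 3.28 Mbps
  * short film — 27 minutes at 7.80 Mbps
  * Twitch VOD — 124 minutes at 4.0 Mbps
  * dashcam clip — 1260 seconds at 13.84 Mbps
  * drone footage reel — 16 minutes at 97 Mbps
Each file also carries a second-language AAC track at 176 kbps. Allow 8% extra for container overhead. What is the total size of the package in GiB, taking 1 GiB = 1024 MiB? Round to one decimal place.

23.8 GiB

Audio: 176 kbps = 0.176 Mbps.
security camera export: 3.456 Mbps × 9840 s × 1.08 = 36727.6 Mb
short film: 7.976 Mbps × 1620 s × 1.08 = 13954.8 Mb
Twitch VOD: 4.176 Mbps × 7440 s × 1.08 = 33555.0 Mb
dashcam clip: 14.016 Mbps × 1260 s × 1.08 = 19073.0 Mb
drone footage reel: 97.176 Mbps × 960 s × 1.08 = 100752.1 Mb
Total: 204062.5 Mb = 25507.8 MB.
= 23.76 GiB.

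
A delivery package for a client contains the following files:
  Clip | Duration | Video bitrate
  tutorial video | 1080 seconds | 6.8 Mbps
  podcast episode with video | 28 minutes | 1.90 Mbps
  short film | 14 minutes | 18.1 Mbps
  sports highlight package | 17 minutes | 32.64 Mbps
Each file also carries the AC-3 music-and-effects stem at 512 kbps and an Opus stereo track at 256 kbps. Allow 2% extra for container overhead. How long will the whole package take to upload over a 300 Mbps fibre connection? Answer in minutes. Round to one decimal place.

3.5 minutes

Audio total: 512 + 256 = 768 kbps = 0.768 Mbps.
tutorial video: 7.568 Mbps × 1080 s × 1.02 = 8336.9 Mb
podcast episode with video: 2.668 Mbps × 1680 s × 1.02 = 4571.9 Mb
short film: 18.868 Mbps × 840 s × 1.02 = 16166.1 Mb
sports highlight package: 33.408 Mbps × 1020 s × 1.02 = 34757.7 Mb
Total: 63832.6 Mb = 7979.1 MB.
At 300 Mbps: 63832.6 / 300 = 213 s ≈ 3.55 minutes.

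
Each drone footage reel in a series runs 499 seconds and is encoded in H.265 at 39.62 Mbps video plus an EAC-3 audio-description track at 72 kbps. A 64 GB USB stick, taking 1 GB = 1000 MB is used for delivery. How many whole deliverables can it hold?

25

Audio: 72 kbps = 0.072 Mbps.
Total bitrate: 39.692 Mbps.
Per item: 39.692 Mbps × 499 s = 19,806 Mb = 2,476 MB.
Capacity: 64 GB = 512,000 Mb; 25.85 items → 25 complete.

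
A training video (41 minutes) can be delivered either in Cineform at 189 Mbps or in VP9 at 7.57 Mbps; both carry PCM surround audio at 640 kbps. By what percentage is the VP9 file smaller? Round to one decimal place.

41 min = 2460 s
Audio: 640 kbps = 0.640 Mbps.
Cineform: 189.640 Mbps × 2460 s = 466514.4 Mb = 58.314 GB.
VP9: 8.210 Mbps × 2460 s = 20196.6 Mb = 2.525 GB.
Reduction: (1 − 2.525/58.314) × 100 = 95.67%.

95.7%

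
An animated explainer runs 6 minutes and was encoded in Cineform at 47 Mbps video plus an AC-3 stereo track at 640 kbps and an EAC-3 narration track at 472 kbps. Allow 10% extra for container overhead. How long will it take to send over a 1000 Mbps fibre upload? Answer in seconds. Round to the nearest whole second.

6 min = 360 s
Audio total: 640 + 472 = 1112 kbps = 1.112 Mbps.
Total bitrate: 48.112 Mbps.
File: 48.112 Mbps × 360 s = 17320.3 Mb.
With 10% container overhead: ×1.10. → 19052.4 Mb.
At 1000 Mbps: 19052.4 / 1000 = 19.1 s ≈ 19.1 seconds.

19 seconds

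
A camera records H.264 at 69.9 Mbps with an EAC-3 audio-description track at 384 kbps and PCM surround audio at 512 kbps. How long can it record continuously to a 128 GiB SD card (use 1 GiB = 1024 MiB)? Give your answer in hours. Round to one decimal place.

4.3 hours

Audio total: 384 + 512 = 896 kbps = 0.896 Mbps.
Total bitrate: 69.9 + 0.896 = 70.796 Mbps.
Capacity: 128 GiB = 1,099,512 Mb.
Recording time: 1,099,512 / 70.796 = 15,531 s ≈ 4.31 hours.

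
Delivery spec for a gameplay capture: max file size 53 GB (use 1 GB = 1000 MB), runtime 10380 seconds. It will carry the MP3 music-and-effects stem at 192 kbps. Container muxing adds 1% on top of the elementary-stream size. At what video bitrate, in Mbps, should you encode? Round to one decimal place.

Budget: 53 GB = 424000.0 Mb.
Stream payload after overhead: 424000.0 / 1.01 = 419802.0 Mb.
Total bitrate budget: 419802.0 Mb / 10380 s = 40.443 Mbps.
Audio: 192 kbps = 0.192 Mbps.
Video: 40.443 − 0.192 = 40.251 Mbps.

40.3 Mbps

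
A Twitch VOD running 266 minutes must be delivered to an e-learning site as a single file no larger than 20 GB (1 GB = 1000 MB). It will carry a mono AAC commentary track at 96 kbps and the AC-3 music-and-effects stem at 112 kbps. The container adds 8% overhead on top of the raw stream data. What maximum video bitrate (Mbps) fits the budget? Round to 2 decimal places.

Budget: 20 GB = 160000.0 Mb.
Stream payload after overhead: 160000.0 / 1.08 = 148148.1 Mb.
266 min = 15960 s
Total bitrate budget: 148148.1 Mb / 15960 s = 9.282 Mbps.
Audio total: 96 + 112 = 208 kbps = 0.208 Mbps.
Video: 9.282 − 0.208 = 9.074 Mbps.

9.07 Mbps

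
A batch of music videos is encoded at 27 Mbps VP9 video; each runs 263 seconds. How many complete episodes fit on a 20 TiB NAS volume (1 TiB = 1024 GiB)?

Per item: 27.000 Mbps × 263 s = 7,101 Mb = 887.6 MB.
Capacity: 20 TiB = 175,921,860 Mb; 24774.24 items → 24774 complete.

24774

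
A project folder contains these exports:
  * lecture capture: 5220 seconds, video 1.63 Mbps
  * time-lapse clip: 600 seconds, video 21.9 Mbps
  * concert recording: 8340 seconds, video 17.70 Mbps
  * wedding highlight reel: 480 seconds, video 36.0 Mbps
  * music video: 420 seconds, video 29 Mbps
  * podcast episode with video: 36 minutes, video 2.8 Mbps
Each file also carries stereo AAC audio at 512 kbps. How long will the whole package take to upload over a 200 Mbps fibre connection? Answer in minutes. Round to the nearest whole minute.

18 minutes

Audio: 512 kbps = 0.512 Mbps.
lecture capture: 2.142 Mbps × 5220 s = 11181.2 Mb
time-lapse clip: 22.412 Mbps × 600 s = 13447.2 Mb
concert recording: 18.212 Mbps × 8340 s = 151888.1 Mb
wedding highlight reel: 36.512 Mbps × 480 s = 17525.8 Mb
music video: 29.512 Mbps × 420 s = 12395.0 Mb
podcast episode with video: 3.312 Mbps × 2160 s = 7153.9 Mb
Total: 213591.2 Mb = 26698.9 MB.
At 200 Mbps: 213591.2 / 200 = 1068 s ≈ 17.8 minutes.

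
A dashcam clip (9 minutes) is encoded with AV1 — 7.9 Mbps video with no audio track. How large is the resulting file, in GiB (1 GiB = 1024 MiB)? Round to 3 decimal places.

0.497 GiB

9 min = 540 s
Total bitrate: 7.9 Mbps.
Stream data: 7.900 Mbps × 540 s = 4266.0 Mb.
4,266 Mb = 533,250,000 bytes ÷ 1,073,741,824 = 0.4966 GiB.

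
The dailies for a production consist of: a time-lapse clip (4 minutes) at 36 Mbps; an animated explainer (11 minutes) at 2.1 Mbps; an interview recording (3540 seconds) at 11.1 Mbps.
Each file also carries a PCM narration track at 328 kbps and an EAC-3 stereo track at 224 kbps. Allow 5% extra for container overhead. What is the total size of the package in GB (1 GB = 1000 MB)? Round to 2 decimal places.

Audio total: 328 + 224 = 552 kbps = 0.552 Mbps.
time-lapse clip: 36.552 Mbps × 240 s × 1.05 = 9211.1 Mb
animated explainer: 2.652 Mbps × 660 s × 1.05 = 1837.8 Mb
interview recording: 11.652 Mbps × 3540 s × 1.05 = 43310.5 Mb
Total: 54359.4 Mb = 6794.9 MB.
= 6.795 GB.

6.79 GB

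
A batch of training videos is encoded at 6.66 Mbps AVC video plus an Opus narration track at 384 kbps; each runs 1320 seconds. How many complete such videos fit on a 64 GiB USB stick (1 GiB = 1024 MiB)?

Audio: 384 kbps = 0.384 Mbps.
Total bitrate: 7.044 Mbps.
Per item: 7.044 Mbps × 1320 s = 9,298 Mb = 1,162 MB.
Capacity: 64 GiB = 549,756 Mb; 59.13 items → 59 complete.

59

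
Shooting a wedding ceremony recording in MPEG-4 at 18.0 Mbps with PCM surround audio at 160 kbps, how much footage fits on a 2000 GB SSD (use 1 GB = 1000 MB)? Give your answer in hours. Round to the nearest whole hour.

Audio: 160 kbps = 0.160 Mbps.
Total bitrate: 18.0 + 0.160 = 18.160 Mbps.
Capacity: 2000 GB = 16,000,000 Mb.
Recording time: 16,000,000 / 18.160 = 881,057 s ≈ 245 hours.

245 hours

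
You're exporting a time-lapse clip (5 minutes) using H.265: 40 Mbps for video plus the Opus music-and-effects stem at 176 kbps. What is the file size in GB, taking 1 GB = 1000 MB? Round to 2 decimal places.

1.51 GB

5 min = 300 s
Audio: 176 kbps = 0.176 Mbps.
Total bitrate: 40 + 0.176 = 40.176 Mbps.
Stream data: 40.176 Mbps × 300 s = 12052.8 Mb.
12,053 Mb ÷ 8 = 1,507 MB → 1.507 GB.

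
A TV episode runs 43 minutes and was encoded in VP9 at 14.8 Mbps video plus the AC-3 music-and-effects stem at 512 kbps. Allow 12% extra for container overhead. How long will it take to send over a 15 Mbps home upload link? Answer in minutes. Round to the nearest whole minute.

49 minutes

43 min = 2580 s
Audio: 512 kbps = 0.512 Mbps.
Total bitrate: 15.312 Mbps.
File: 15.312 Mbps × 2580 s = 39505.0 Mb.
With 12% container overhead: ×1.12. → 44245.6 Mb.
At 15 Mbps: 44245.6 / 15 = 2949.7 s ≈ 49.2 minutes.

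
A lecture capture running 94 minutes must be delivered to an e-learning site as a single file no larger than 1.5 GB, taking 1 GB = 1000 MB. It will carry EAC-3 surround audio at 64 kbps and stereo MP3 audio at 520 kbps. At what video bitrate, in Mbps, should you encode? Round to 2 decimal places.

Budget: 1.5 GB = 12000.0 Mb.
94 min = 5640 s
Total bitrate budget: 12000.0 Mb / 5640 s = 2.128 Mbps.
Audio total: 64 + 520 = 584 kbps = 0.584 Mbps.
Video: 2.128 − 0.584 = 1.544 Mbps.

1.54 Mbps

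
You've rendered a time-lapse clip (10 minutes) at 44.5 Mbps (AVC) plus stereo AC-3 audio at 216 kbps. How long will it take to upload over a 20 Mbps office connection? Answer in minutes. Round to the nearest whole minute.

10 min = 600 s
Audio: 216 kbps = 0.216 Mbps.
Total bitrate: 44.716 Mbps.
File: 44.716 Mbps × 600 s = 26829.6 Mb.
At 20 Mbps: 26829.6 / 20 = 1341.5 s ≈ 22.4 minutes.

22 minutes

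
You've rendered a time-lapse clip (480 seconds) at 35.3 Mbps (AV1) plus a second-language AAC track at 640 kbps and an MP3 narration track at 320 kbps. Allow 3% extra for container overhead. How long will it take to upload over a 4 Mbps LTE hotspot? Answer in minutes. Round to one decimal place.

74.7 minutes

Audio total: 640 + 320 = 960 kbps = 0.960 Mbps.
Total bitrate: 36.260 Mbps.
File: 36.260 Mbps × 480 s = 17404.8 Mb.
With 3% container overhead: ×1.03. → 17926.9 Mb.
At 4 Mbps: 17926.9 / 4 = 4481.7 s ≈ 74.7 minutes.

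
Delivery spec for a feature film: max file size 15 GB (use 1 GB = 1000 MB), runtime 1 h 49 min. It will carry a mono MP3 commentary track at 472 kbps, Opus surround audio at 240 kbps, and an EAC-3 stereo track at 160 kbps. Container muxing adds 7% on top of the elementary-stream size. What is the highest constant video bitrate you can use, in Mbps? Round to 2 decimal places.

16.28 Mbps

Budget: 15 GB = 120000.0 Mb.
Stream payload after overhead: 120000.0 / 1.07 = 112149.5 Mb.
1 h 49 min = 109 min = 6540 s
Total bitrate budget: 112149.5 Mb / 6540 s = 17.148 Mbps.
Audio total: 472 + 240 + 160 = 872 kbps = 0.872 Mbps.
Video: 17.148 − 0.872 = 16.276 Mbps.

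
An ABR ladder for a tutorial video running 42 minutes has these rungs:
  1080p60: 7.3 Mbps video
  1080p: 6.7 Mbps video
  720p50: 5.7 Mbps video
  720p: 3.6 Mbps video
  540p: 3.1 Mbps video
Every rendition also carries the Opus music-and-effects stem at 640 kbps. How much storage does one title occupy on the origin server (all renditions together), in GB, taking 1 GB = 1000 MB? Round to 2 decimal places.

9.32 GB

42 min = 2520 s
Audio: 640 kbps = 0.640 Mbps.
Sum of rendition bitrates: (7.3+0.640) + (6.7+0.640) + (5.7+0.640) + (3.6+0.640) + (3.1+0.640) = 29.600 Mbps.
× 2520 s = 74,592 Mb = 9,324 MB = 9.324 GB.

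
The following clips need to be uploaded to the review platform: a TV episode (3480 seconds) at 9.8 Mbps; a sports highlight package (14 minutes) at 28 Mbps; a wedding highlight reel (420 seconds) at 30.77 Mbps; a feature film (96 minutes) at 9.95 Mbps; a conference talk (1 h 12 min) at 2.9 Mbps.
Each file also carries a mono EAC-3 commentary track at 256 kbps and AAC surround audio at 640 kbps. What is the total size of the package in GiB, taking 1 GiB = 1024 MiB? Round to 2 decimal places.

Audio total: 256 + 640 = 896 kbps = 0.896 Mbps.
TV episode: 10.696 Mbps × 3480 s = 37222.1 Mb
sports highlight package: 28.896 Mbps × 840 s = 24272.6 Mb
wedding highlight reel: 31.666 Mbps × 420 s = 13299.7 Mb
feature film: 10.846 Mbps × 5760 s = 62473.0 Mb
conference talk: 3.796 Mbps × 4320 s = 16398.7 Mb
Total: 153666.1 Mb = 19208.3 MB.
= 17.89 GiB.

17.89 GiB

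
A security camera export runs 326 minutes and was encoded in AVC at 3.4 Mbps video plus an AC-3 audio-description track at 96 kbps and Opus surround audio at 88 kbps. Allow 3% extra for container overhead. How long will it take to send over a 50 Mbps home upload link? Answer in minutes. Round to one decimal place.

24.1 minutes

326 min = 19560 s
Audio total: 96 + 88 = 184 kbps = 0.184 Mbps.
Total bitrate: 3.584 Mbps.
File: 3.584 Mbps × 19560 s = 70103.0 Mb.
With 3% container overhead: ×1.03. → 72206.1 Mb.
At 50 Mbps: 72206.1 / 50 = 1444.1 s ≈ 24.1 minutes.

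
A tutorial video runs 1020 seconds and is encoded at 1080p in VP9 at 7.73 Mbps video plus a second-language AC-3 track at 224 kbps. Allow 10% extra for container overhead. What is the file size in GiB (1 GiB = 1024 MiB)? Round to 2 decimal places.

Audio: 224 kbps = 0.224 Mbps.
Total bitrate: 7.73 + 0.224 = 7.954 Mbps.
Stream data: 7.954 Mbps × 1020 s = 8113.1 Mb.
With 10% container overhead: ×1.10.
8,924 Mb = 1,115,548,500 bytes ÷ 1,073,741,824 = 1.039 GiB.

1.04 GiB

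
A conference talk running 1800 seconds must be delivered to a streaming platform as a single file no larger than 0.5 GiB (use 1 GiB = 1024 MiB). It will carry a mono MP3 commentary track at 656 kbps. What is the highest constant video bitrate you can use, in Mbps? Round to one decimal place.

1.7 Mbps

Budget: 0.5 GiB = 4295.0 Mb.
Total bitrate budget: 4295.0 Mb / 1800 s = 2.386 Mbps.
Audio: 656 kbps = 0.656 Mbps.
Video: 2.386 − 0.656 = 1.730 Mbps.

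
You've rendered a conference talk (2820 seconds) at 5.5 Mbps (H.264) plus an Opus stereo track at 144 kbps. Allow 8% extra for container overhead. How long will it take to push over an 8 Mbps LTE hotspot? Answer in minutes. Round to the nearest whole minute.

36 minutes

Audio: 144 kbps = 0.144 Mbps.
Total bitrate: 5.644 Mbps.
File: 5.644 Mbps × 2820 s = 15916.1 Mb.
With 8% container overhead: ×1.08. → 17189.4 Mb.
At 8 Mbps: 17189.4 / 8 = 2148.7 s ≈ 35.8 minutes.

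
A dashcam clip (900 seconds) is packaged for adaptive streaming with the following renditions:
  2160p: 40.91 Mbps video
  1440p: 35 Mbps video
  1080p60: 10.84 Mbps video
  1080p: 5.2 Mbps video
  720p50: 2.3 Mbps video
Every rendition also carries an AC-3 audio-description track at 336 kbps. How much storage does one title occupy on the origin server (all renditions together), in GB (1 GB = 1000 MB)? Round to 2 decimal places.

Audio: 336 kbps = 0.336 Mbps.
Sum of rendition bitrates: (40.91+0.336) + (35+0.336) + (10.84+0.336) + (5.2+0.336) + (2.3+0.336) = 95.930 Mbps.
× 900 s = 86,337 Mb = 10,792 MB = 10.79 GB.

10.79 GB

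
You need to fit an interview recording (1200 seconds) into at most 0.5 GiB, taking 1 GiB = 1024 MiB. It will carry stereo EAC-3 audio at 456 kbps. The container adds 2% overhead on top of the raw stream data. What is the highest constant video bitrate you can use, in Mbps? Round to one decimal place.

3.1 Mbps

Budget: 0.5 GiB = 4295.0 Mb.
Stream payload after overhead: 4295.0 / 1.02 = 4210.8 Mb.
Total bitrate budget: 4210.8 Mb / 1200 s = 3.509 Mbps.
Audio: 456 kbps = 0.456 Mbps.
Video: 3.509 − 0.456 = 3.053 Mbps.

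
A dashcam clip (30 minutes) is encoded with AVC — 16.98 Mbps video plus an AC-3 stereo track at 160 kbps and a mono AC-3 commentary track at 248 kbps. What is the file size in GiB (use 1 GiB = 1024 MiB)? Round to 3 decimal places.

30 min = 1800 s
Audio total: 160 + 248 = 408 kbps = 0.408 Mbps.
Total bitrate: 16.98 + 0.408 = 17.388 Mbps.
Stream data: 17.388 Mbps × 1800 s = 31298.4 Mb.
31,298 Mb = 3,912,300,000 bytes ÷ 1,073,741,824 = 3.644 GiB.

3.644 GiB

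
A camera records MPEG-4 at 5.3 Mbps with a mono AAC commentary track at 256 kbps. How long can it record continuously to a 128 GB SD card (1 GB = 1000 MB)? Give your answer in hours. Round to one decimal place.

Audio: 256 kbps = 0.256 Mbps.
Total bitrate: 5.3 + 0.256 = 5.556 Mbps.
Capacity: 128 GB = 1,024,000 Mb.
Recording time: 1,024,000 / 5.556 = 184,305 s ≈ 51.2 hours.

51.2 hours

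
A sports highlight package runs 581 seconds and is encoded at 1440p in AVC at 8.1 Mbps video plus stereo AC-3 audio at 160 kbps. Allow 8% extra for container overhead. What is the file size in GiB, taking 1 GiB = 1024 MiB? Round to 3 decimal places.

Audio: 160 kbps = 0.160 Mbps.
Total bitrate: 8.1 + 0.160 = 8.260 Mbps.
Stream data: 8.260 Mbps × 581 s = 4799.1 Mb.
With 8% container overhead: ×1.08.
5,183 Mb = 647,873,100 bytes ÷ 1,073,741,824 = 0.6034 GiB.

0.603 GiB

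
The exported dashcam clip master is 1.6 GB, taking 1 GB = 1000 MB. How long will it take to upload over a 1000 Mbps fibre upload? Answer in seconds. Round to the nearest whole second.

13 seconds

File: 1.6 GB = 12800.0 Mb.
At 1000 Mbps: 12800.0 / 1000 = 12.8 s ≈ 12.8 seconds.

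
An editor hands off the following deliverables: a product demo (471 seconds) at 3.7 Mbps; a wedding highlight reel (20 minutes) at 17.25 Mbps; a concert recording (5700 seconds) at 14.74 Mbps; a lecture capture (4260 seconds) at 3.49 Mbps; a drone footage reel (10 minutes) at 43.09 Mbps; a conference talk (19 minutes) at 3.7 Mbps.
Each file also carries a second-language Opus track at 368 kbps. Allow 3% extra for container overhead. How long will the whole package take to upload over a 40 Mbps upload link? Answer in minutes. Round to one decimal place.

67.1 minutes

Audio: 368 kbps = 0.368 Mbps.
product demo: 4.068 Mbps × 471 s × 1.03 = 1973.5 Mb
wedding highlight reel: 17.618 Mbps × 1200 s × 1.03 = 21775.8 Mb
concert recording: 15.108 Mbps × 5700 s × 1.03 = 88699.1 Mb
lecture capture: 3.858 Mbps × 4260 s × 1.03 = 16928.1 Mb
drone footage reel: 43.458 Mbps × 600 s × 1.03 = 26857.0 Mb
conference talk: 4.068 Mbps × 1140 s × 1.03 = 4776.6 Mb
Total: 161010.2 Mb = 20126.3 MB.
At 40 Mbps: 161010.2 / 40 = 4025 s ≈ 67.1 minutes.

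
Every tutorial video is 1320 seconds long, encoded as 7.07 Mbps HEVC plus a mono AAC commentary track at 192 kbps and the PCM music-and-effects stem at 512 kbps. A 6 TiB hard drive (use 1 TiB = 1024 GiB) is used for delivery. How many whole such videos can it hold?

5143

Audio total: 192 + 512 = 704 kbps = 0.704 Mbps.
Total bitrate: 7.774 Mbps.
Per item: 7.774 Mbps × 1320 s = 10,262 Mb = 1,283 MB.
Capacity: 6 TiB = 52,776,558 Mb; 5143.07 items → 5143 complete.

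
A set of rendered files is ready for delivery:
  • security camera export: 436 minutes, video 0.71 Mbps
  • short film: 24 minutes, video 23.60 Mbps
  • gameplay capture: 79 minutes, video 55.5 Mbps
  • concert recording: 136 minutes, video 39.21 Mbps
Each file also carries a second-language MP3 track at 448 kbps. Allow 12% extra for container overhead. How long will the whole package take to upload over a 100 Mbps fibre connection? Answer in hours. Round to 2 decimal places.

2.03 hours

Audio: 448 kbps = 0.448 Mbps.
security camera export: 1.158 Mbps × 26160 s × 1.12 = 33928.5 Mb
short film: 24.048 Mbps × 1440 s × 1.12 = 38784.6 Mb
gameplay capture: 55.948 Mbps × 4740 s × 1.12 = 297016.7 Mb
concert recording: 39.658 Mbps × 8160 s × 1.12 = 362442.4 Mb
Total: 732172.2 Mb = 91521.5 MB.
At 100 Mbps: 732172.2 / 100 = 7322 s ≈ 2.03 hours.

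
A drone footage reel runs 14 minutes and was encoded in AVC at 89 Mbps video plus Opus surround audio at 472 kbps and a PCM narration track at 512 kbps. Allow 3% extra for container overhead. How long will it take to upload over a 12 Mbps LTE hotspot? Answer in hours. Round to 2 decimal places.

14 min = 840 s
Audio total: 472 + 512 = 984 kbps = 0.984 Mbps.
Total bitrate: 89.984 Mbps.
File: 89.984 Mbps × 840 s = 75586.6 Mb.
With 3% container overhead: ×1.03. → 77854.2 Mb.
At 12 Mbps: 77854.2 / 12 = 6487.8 s ≈ 1.8 hours.

1.80 hours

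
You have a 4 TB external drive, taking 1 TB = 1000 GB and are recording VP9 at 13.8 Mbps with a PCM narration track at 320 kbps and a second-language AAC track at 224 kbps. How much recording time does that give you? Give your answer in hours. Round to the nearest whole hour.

620 hours

Audio total: 320 + 224 = 544 kbps = 0.544 Mbps.
Total bitrate: 13.8 + 0.544 = 14.344 Mbps.
Capacity: 4 TB = 32,000,000 Mb.
Recording time: 32,000,000 / 14.344 = 2,230,898 s ≈ 620 hours.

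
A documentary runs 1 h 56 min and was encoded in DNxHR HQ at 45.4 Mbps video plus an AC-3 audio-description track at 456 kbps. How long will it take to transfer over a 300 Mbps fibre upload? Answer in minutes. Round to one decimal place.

1 h 56 min = 116 min = 6960 s
Audio: 456 kbps = 0.456 Mbps.
Total bitrate: 45.856 Mbps.
File: 45.856 Mbps × 6960 s = 319157.8 Mb.
At 300 Mbps: 319157.8 / 300 = 1063.9 s ≈ 17.7 minutes.

17.7 minutes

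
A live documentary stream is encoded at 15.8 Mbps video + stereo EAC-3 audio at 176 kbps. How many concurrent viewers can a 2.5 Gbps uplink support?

Audio: 176 kbps = 0.176 Mbps.
Per-viewer media rate: 15.976 Mbps.
2.5 Gbps = 2,500 Mbps; 2,500 / 15.976 = 156.48 → 156 viewers.

156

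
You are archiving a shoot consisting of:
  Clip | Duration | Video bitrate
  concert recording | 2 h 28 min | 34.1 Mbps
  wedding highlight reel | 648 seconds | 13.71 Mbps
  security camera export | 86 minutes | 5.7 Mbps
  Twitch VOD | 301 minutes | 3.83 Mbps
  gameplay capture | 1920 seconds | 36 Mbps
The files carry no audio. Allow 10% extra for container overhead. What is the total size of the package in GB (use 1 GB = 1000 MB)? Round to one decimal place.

concert recording: 34.100 Mbps × 8880 s × 1.10 = 333088.8 Mb
wedding highlight reel: 13.710 Mbps × 648 s × 1.10 = 9772.5 Mb
security camera export: 5.700 Mbps × 5160 s × 1.10 = 32353.2 Mb
Twitch VOD: 3.830 Mbps × 18060 s × 1.10 = 76086.8 Mb
gameplay capture: 36.000 Mbps × 1920 s × 1.10 = 76032.0 Mb
Total: 527333.3 Mb = 65916.7 MB.
= 65.92 GB.

65.9 GB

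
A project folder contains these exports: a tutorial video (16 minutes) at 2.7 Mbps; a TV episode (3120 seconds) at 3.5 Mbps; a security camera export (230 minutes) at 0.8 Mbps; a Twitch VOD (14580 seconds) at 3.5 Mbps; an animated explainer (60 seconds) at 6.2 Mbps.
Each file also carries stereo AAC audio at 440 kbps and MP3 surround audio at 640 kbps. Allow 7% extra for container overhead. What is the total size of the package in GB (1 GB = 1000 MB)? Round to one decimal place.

Audio total: 440 + 640 = 1080 kbps = 1.080 Mbps.
tutorial video: 3.780 Mbps × 960 s × 1.07 = 3882.8 Mb
TV episode: 4.580 Mbps × 3120 s × 1.07 = 15289.9 Mb
security camera export: 1.880 Mbps × 13800 s × 1.07 = 27760.1 Mb
Twitch VOD: 4.580 Mbps × 14580 s × 1.07 = 71450.7 Mb
animated explainer: 7.280 Mbps × 60 s × 1.07 = 467.4 Mb
Total: 118850.9 Mb = 14856.4 MB.
= 14.86 GB.

14.9 GB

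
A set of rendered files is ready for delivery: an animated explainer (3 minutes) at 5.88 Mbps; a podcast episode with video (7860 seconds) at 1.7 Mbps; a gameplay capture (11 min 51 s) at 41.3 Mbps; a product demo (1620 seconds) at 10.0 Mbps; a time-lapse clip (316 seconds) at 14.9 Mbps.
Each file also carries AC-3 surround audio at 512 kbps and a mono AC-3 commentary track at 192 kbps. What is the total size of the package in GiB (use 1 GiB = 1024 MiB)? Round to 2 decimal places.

8.41 GiB

Audio total: 512 + 192 = 704 kbps = 0.704 Mbps.
animated explainer: 6.584 Mbps × 180 s = 1185.1 Mb
podcast episode with video: 2.404 Mbps × 7860 s = 18895.4 Mb
gameplay capture: 42.004 Mbps × 711 s = 29864.8 Mb
product demo: 10.704 Mbps × 1620 s = 17340.5 Mb
time-lapse clip: 15.604 Mbps × 316 s = 4930.9 Mb
Total: 72216.7 Mb = 9027.1 MB.
= 8.407 GiB.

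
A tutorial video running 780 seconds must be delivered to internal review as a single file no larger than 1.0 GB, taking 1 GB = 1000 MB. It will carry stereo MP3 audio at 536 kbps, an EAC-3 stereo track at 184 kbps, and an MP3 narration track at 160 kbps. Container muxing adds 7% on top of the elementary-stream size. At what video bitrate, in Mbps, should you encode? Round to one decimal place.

Budget: 1.0 GB = 8000.0 Mb.
Stream payload after overhead: 8000.0 / 1.07 = 7476.6 Mb.
Total bitrate budget: 7476.6 Mb / 780 s = 9.585 Mbps.
Audio total: 536 + 184 + 160 = 880 kbps = 0.880 Mbps.
Video: 9.585 − 0.880 = 8.705 Mbps.

8.7 Mbps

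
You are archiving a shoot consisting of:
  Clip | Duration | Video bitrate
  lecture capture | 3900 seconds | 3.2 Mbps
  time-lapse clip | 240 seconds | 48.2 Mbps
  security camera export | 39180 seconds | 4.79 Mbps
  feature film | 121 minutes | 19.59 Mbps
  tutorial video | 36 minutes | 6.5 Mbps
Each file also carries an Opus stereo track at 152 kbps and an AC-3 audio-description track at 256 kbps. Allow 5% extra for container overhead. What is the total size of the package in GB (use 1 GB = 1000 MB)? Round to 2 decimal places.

Audio total: 152 + 256 = 408 kbps = 0.408 Mbps.
lecture capture: 3.608 Mbps × 3900 s × 1.05 = 14774.8 Mb
time-lapse clip: 48.608 Mbps × 240 s × 1.05 = 12249.2 Mb
security camera export: 5.198 Mbps × 39180 s × 1.05 = 213840.5 Mb
feature film: 19.998 Mbps × 7260 s × 1.05 = 152444.8 Mb
tutorial video: 6.908 Mbps × 2160 s × 1.05 = 15667.3 Mb
Total: 408976.6 Mb = 51122.1 MB.
= 51.12 GB.

51.12 GB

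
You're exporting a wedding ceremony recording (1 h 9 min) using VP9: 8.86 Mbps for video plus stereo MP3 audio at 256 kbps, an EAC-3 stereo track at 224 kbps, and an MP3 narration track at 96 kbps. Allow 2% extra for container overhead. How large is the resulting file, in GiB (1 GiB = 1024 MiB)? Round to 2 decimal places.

4.64 GiB

1 h 9 min = 69 min = 4140 s
Audio total: 256 + 224 + 96 = 576 kbps = 0.576 Mbps.
Total bitrate: 8.86 + 0.576 = 9.436 Mbps.
Stream data: 9.436 Mbps × 4140 s = 39065.0 Mb.
With 2% container overhead: ×1.02.
39,846 Mb = 4,980,792,600 bytes ÷ 1,073,741,824 = 4.639 GiB.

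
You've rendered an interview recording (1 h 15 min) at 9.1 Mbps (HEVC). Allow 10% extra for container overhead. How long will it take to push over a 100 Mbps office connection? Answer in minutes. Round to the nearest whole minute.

8 minutes

1 h 15 min = 75 min = 4500 s
File: 9.100 Mbps × 4500 s = 40950.0 Mb.
With 10% container overhead: ×1.10. → 45045.0 Mb.
At 100 Mbps: 45045.0 / 100 = 450.4 s ≈ 7.51 minutes.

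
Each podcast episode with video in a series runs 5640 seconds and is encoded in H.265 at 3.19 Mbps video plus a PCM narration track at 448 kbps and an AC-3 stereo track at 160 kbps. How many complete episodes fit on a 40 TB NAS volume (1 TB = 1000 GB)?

14938

Audio total: 448 + 160 = 608 kbps = 0.608 Mbps.
Total bitrate: 3.798 Mbps.
Per item: 3.798 Mbps × 5640 s = 21,421 Mb = 2,678 MB.
Capacity: 40 TB = 320,000,000 Mb; 14938.81 items → 14938 complete.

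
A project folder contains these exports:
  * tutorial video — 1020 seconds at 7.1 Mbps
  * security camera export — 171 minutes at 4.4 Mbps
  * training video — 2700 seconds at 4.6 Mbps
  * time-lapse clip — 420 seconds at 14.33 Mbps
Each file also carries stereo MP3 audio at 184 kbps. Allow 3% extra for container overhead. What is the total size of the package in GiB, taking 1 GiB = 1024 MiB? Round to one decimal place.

8.8 GiB

Audio: 184 kbps = 0.184 Mbps.
tutorial video: 7.284 Mbps × 1020 s × 1.03 = 7652.6 Mb
security camera export: 4.584 Mbps × 10260 s × 1.03 = 48442.8 Mb
training video: 4.784 Mbps × 2700 s × 1.03 = 13304.3 Mb
time-lapse clip: 14.514 Mbps × 420 s × 1.03 = 6278.8 Mb
Total: 75678.4 Mb = 9459.8 MB.
= 8.810 GiB.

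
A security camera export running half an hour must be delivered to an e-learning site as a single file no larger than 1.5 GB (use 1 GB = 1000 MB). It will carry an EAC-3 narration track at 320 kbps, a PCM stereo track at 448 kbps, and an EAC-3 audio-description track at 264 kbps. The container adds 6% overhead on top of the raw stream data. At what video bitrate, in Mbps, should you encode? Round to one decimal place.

Budget: 1.5 GB = 12000.0 Mb.
Stream payload after overhead: 12000.0 / 1.06 = 11320.8 Mb.
30 min = 1800 s
Total bitrate budget: 11320.8 Mb / 1800 s = 6.289 Mbps.
Audio total: 320 + 448 + 264 = 1032 kbps = 1.032 Mbps.
Video: 6.289 − 1.032 = 5.257 Mbps.

5.3 Mbps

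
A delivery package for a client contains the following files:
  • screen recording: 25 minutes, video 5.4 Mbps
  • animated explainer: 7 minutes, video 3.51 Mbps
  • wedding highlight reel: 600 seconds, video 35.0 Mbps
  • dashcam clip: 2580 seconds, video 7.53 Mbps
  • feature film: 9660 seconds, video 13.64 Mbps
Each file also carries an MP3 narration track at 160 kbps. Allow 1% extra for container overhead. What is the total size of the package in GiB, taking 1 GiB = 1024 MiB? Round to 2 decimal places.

Audio: 160 kbps = 0.160 Mbps.
screen recording: 5.560 Mbps × 1500 s × 1.01 = 8423.4 Mb
animated explainer: 3.670 Mbps × 420 s × 1.01 = 1556.8 Mb
wedding highlight reel: 35.160 Mbps × 600 s × 1.01 = 21307.0 Mb
dashcam clip: 7.690 Mbps × 2580 s × 1.01 = 20038.6 Mb
feature film: 13.800 Mbps × 9660 s × 1.01 = 134641.1 Mb
Total: 185966.9 Mb = 23245.9 MB.
= 21.65 GiB.

21.65 GiB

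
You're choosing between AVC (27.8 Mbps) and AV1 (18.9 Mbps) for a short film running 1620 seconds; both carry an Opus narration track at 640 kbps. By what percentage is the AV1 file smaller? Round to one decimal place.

31.3%

Audio: 640 kbps = 0.640 Mbps.
AVC: 28.440 Mbps × 1620 s = 46072.8 Mb = 5.364 GiB.
AV1: 19.540 Mbps × 1620 s = 31654.8 Mb = 3.685 GiB.
Reduction: (1 − 3.685/5.364) × 100 = 31.29%.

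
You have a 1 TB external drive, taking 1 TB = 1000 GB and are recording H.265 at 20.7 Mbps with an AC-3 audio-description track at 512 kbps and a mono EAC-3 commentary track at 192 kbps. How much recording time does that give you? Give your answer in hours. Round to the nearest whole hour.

104 hours

Audio total: 512 + 192 = 704 kbps = 0.704 Mbps.
Total bitrate: 20.7 + 0.704 = 21.404 Mbps.
Capacity: 1 TB = 8,000,000 Mb.
Recording time: 8,000,000 / 21.404 = 373,762 s ≈ 104 hours.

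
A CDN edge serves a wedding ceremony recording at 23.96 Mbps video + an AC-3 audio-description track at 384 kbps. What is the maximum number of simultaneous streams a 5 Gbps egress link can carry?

Audio: 384 kbps = 0.384 Mbps.
Per-viewer media rate: 24.344 Mbps.
5 Gbps = 5,000 Mbps; 5,000 / 24.344 = 205.39 → 205 viewers.

205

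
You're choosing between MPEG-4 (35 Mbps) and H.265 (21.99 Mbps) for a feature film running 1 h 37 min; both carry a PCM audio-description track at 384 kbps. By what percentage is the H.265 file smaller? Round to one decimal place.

36.8%

1 h 37 min = 97 min = 5820 s
Audio: 384 kbps = 0.384 Mbps.
MPEG-4: 35.384 Mbps × 5820 s = 205934.9 Mb = 23.974 GiB.
H.265: 22.374 Mbps × 5820 s = 130216.7 Mb = 15.159 GiB.
Reduction: (1 − 15.159/23.974) × 100 = 36.77%.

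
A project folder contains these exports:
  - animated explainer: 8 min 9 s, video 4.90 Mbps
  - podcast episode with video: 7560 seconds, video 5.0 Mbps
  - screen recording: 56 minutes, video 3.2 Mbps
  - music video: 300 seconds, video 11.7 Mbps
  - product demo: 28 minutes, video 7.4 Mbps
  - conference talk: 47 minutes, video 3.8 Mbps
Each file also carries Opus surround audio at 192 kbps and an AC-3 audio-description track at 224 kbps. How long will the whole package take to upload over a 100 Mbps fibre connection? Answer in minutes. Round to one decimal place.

Audio total: 192 + 224 = 416 kbps = 0.416 Mbps.
animated explainer: 5.316 Mbps × 489 s = 2599.5 Mb
podcast episode with video: 5.416 Mbps × 7560 s = 40945.0 Mb
screen recording: 3.616 Mbps × 3360 s = 12149.8 Mb
music video: 12.116 Mbps × 300 s = 3634.8 Mb
product demo: 7.816 Mbps × 1680 s = 13130.9 Mb
conference talk: 4.216 Mbps × 2820 s = 11889.1 Mb
Total: 84349.0 Mb = 10543.6 MB.
At 100 Mbps: 84349.0 / 100 = 843 s ≈ 14.1 minutes.

14.1 minutes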